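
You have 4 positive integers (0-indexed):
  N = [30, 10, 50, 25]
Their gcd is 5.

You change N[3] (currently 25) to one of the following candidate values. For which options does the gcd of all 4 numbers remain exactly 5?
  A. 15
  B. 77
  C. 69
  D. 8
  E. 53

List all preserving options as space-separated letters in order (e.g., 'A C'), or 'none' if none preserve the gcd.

Old gcd = 5; gcd of others (without N[3]) = 10
New gcd for candidate v: gcd(10, v). Preserves old gcd iff gcd(10, v) = 5.
  Option A: v=15, gcd(10,15)=5 -> preserves
  Option B: v=77, gcd(10,77)=1 -> changes
  Option C: v=69, gcd(10,69)=1 -> changes
  Option D: v=8, gcd(10,8)=2 -> changes
  Option E: v=53, gcd(10,53)=1 -> changes

Answer: A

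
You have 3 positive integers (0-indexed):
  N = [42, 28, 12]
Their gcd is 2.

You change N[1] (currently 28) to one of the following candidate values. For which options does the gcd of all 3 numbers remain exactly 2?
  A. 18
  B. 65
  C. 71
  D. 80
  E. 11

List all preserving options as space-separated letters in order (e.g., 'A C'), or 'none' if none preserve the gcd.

Old gcd = 2; gcd of others (without N[1]) = 6
New gcd for candidate v: gcd(6, v). Preserves old gcd iff gcd(6, v) = 2.
  Option A: v=18, gcd(6,18)=6 -> changes
  Option B: v=65, gcd(6,65)=1 -> changes
  Option C: v=71, gcd(6,71)=1 -> changes
  Option D: v=80, gcd(6,80)=2 -> preserves
  Option E: v=11, gcd(6,11)=1 -> changes

Answer: D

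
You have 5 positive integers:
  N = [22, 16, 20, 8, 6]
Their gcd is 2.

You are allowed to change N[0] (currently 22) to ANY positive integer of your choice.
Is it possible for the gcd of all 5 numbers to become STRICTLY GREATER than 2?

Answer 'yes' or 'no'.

Current gcd = 2
gcd of all OTHER numbers (without N[0]=22): gcd([16, 20, 8, 6]) = 2
The new gcd after any change is gcd(2, new_value).
This can be at most 2.
Since 2 = old gcd 2, the gcd can only stay the same or decrease.

Answer: no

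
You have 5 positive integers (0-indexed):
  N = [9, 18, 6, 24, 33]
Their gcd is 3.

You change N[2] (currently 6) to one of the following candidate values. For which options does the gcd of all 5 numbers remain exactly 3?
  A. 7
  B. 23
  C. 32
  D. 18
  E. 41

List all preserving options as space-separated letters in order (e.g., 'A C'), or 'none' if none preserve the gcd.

Old gcd = 3; gcd of others (without N[2]) = 3
New gcd for candidate v: gcd(3, v). Preserves old gcd iff gcd(3, v) = 3.
  Option A: v=7, gcd(3,7)=1 -> changes
  Option B: v=23, gcd(3,23)=1 -> changes
  Option C: v=32, gcd(3,32)=1 -> changes
  Option D: v=18, gcd(3,18)=3 -> preserves
  Option E: v=41, gcd(3,41)=1 -> changes

Answer: D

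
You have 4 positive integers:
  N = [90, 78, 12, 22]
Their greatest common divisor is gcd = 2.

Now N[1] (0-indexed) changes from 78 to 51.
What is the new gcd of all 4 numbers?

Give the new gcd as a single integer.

Numbers: [90, 78, 12, 22], gcd = 2
Change: index 1, 78 -> 51
gcd of the OTHER numbers (without index 1): gcd([90, 12, 22]) = 2
New gcd = gcd(g_others, new_val) = gcd(2, 51) = 1

Answer: 1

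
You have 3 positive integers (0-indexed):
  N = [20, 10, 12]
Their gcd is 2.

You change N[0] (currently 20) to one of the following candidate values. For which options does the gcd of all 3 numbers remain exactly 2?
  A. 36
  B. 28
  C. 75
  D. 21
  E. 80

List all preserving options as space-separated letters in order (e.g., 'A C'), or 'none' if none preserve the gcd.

Answer: A B E

Derivation:
Old gcd = 2; gcd of others (without N[0]) = 2
New gcd for candidate v: gcd(2, v). Preserves old gcd iff gcd(2, v) = 2.
  Option A: v=36, gcd(2,36)=2 -> preserves
  Option B: v=28, gcd(2,28)=2 -> preserves
  Option C: v=75, gcd(2,75)=1 -> changes
  Option D: v=21, gcd(2,21)=1 -> changes
  Option E: v=80, gcd(2,80)=2 -> preserves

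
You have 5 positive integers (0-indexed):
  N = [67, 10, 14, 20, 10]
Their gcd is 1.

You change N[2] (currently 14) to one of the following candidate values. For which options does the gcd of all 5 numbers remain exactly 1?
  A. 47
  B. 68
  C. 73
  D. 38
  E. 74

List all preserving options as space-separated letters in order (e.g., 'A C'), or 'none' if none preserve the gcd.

Answer: A B C D E

Derivation:
Old gcd = 1; gcd of others (without N[2]) = 1
New gcd for candidate v: gcd(1, v). Preserves old gcd iff gcd(1, v) = 1.
  Option A: v=47, gcd(1,47)=1 -> preserves
  Option B: v=68, gcd(1,68)=1 -> preserves
  Option C: v=73, gcd(1,73)=1 -> preserves
  Option D: v=38, gcd(1,38)=1 -> preserves
  Option E: v=74, gcd(1,74)=1 -> preserves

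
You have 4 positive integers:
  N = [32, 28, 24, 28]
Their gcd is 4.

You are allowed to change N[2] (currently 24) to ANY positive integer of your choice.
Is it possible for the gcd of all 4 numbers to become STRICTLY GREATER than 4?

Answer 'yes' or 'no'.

Answer: no

Derivation:
Current gcd = 4
gcd of all OTHER numbers (without N[2]=24): gcd([32, 28, 28]) = 4
The new gcd after any change is gcd(4, new_value).
This can be at most 4.
Since 4 = old gcd 4, the gcd can only stay the same or decrease.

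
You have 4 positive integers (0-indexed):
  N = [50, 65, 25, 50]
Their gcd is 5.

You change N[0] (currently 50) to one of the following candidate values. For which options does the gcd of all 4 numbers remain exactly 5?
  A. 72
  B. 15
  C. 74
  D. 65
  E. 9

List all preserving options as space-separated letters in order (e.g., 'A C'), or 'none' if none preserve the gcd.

Old gcd = 5; gcd of others (without N[0]) = 5
New gcd for candidate v: gcd(5, v). Preserves old gcd iff gcd(5, v) = 5.
  Option A: v=72, gcd(5,72)=1 -> changes
  Option B: v=15, gcd(5,15)=5 -> preserves
  Option C: v=74, gcd(5,74)=1 -> changes
  Option D: v=65, gcd(5,65)=5 -> preserves
  Option E: v=9, gcd(5,9)=1 -> changes

Answer: B D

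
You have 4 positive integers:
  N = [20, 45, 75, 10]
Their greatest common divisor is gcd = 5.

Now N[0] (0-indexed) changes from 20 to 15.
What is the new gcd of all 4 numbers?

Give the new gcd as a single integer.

Numbers: [20, 45, 75, 10], gcd = 5
Change: index 0, 20 -> 15
gcd of the OTHER numbers (without index 0): gcd([45, 75, 10]) = 5
New gcd = gcd(g_others, new_val) = gcd(5, 15) = 5

Answer: 5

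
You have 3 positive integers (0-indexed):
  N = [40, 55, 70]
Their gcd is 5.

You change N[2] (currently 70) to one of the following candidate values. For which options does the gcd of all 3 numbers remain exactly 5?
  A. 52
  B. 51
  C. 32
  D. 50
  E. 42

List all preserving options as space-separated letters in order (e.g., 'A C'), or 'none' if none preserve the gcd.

Old gcd = 5; gcd of others (without N[2]) = 5
New gcd for candidate v: gcd(5, v). Preserves old gcd iff gcd(5, v) = 5.
  Option A: v=52, gcd(5,52)=1 -> changes
  Option B: v=51, gcd(5,51)=1 -> changes
  Option C: v=32, gcd(5,32)=1 -> changes
  Option D: v=50, gcd(5,50)=5 -> preserves
  Option E: v=42, gcd(5,42)=1 -> changes

Answer: D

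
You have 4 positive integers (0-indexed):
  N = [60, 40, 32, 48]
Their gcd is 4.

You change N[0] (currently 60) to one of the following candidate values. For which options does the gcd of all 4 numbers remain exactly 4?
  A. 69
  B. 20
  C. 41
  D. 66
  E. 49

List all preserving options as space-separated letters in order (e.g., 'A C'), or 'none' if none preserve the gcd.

Answer: B

Derivation:
Old gcd = 4; gcd of others (without N[0]) = 8
New gcd for candidate v: gcd(8, v). Preserves old gcd iff gcd(8, v) = 4.
  Option A: v=69, gcd(8,69)=1 -> changes
  Option B: v=20, gcd(8,20)=4 -> preserves
  Option C: v=41, gcd(8,41)=1 -> changes
  Option D: v=66, gcd(8,66)=2 -> changes
  Option E: v=49, gcd(8,49)=1 -> changes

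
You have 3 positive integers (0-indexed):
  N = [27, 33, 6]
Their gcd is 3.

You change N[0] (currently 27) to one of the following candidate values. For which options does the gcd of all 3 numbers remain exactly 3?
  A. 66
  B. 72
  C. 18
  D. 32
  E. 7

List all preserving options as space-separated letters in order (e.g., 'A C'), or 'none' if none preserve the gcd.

Old gcd = 3; gcd of others (without N[0]) = 3
New gcd for candidate v: gcd(3, v). Preserves old gcd iff gcd(3, v) = 3.
  Option A: v=66, gcd(3,66)=3 -> preserves
  Option B: v=72, gcd(3,72)=3 -> preserves
  Option C: v=18, gcd(3,18)=3 -> preserves
  Option D: v=32, gcd(3,32)=1 -> changes
  Option E: v=7, gcd(3,7)=1 -> changes

Answer: A B C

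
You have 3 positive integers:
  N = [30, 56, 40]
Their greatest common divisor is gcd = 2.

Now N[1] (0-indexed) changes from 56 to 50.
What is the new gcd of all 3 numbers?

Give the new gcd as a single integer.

Numbers: [30, 56, 40], gcd = 2
Change: index 1, 56 -> 50
gcd of the OTHER numbers (without index 1): gcd([30, 40]) = 10
New gcd = gcd(g_others, new_val) = gcd(10, 50) = 10

Answer: 10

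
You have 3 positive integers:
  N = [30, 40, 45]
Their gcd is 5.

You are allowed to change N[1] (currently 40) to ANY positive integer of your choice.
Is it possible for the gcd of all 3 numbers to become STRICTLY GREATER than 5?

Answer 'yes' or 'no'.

Current gcd = 5
gcd of all OTHER numbers (without N[1]=40): gcd([30, 45]) = 15
The new gcd after any change is gcd(15, new_value).
This can be at most 15.
Since 15 > old gcd 5, the gcd CAN increase (e.g., set N[1] = 15).

Answer: yes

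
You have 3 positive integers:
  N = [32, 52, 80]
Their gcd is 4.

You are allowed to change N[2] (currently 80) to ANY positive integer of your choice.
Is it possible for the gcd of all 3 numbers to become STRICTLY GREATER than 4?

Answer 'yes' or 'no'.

Current gcd = 4
gcd of all OTHER numbers (without N[2]=80): gcd([32, 52]) = 4
The new gcd after any change is gcd(4, new_value).
This can be at most 4.
Since 4 = old gcd 4, the gcd can only stay the same or decrease.

Answer: no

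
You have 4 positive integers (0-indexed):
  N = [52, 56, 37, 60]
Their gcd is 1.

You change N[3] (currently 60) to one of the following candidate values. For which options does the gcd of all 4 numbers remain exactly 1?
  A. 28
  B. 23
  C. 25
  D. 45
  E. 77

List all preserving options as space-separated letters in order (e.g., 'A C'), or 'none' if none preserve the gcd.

Old gcd = 1; gcd of others (without N[3]) = 1
New gcd for candidate v: gcd(1, v). Preserves old gcd iff gcd(1, v) = 1.
  Option A: v=28, gcd(1,28)=1 -> preserves
  Option B: v=23, gcd(1,23)=1 -> preserves
  Option C: v=25, gcd(1,25)=1 -> preserves
  Option D: v=45, gcd(1,45)=1 -> preserves
  Option E: v=77, gcd(1,77)=1 -> preserves

Answer: A B C D E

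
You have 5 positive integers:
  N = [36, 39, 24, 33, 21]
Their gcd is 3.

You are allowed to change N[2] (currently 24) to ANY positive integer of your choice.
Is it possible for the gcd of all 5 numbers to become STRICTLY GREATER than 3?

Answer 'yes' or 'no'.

Answer: no

Derivation:
Current gcd = 3
gcd of all OTHER numbers (without N[2]=24): gcd([36, 39, 33, 21]) = 3
The new gcd after any change is gcd(3, new_value).
This can be at most 3.
Since 3 = old gcd 3, the gcd can only stay the same or decrease.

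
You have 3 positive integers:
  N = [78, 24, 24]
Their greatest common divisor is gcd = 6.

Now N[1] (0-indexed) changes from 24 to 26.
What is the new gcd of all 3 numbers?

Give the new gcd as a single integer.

Answer: 2

Derivation:
Numbers: [78, 24, 24], gcd = 6
Change: index 1, 24 -> 26
gcd of the OTHER numbers (without index 1): gcd([78, 24]) = 6
New gcd = gcd(g_others, new_val) = gcd(6, 26) = 2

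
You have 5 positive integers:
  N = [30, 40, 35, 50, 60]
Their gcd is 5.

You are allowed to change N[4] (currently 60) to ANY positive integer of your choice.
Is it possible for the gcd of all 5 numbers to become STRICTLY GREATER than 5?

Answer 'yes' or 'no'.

Answer: no

Derivation:
Current gcd = 5
gcd of all OTHER numbers (without N[4]=60): gcd([30, 40, 35, 50]) = 5
The new gcd after any change is gcd(5, new_value).
This can be at most 5.
Since 5 = old gcd 5, the gcd can only stay the same or decrease.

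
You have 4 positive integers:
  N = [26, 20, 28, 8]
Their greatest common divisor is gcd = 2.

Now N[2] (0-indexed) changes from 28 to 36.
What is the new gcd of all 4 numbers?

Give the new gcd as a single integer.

Numbers: [26, 20, 28, 8], gcd = 2
Change: index 2, 28 -> 36
gcd of the OTHER numbers (without index 2): gcd([26, 20, 8]) = 2
New gcd = gcd(g_others, new_val) = gcd(2, 36) = 2

Answer: 2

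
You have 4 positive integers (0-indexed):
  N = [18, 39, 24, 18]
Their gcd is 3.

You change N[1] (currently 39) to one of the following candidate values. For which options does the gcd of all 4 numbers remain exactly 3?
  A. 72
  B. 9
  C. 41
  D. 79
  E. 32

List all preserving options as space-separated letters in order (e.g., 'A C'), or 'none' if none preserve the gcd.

Answer: B

Derivation:
Old gcd = 3; gcd of others (without N[1]) = 6
New gcd for candidate v: gcd(6, v). Preserves old gcd iff gcd(6, v) = 3.
  Option A: v=72, gcd(6,72)=6 -> changes
  Option B: v=9, gcd(6,9)=3 -> preserves
  Option C: v=41, gcd(6,41)=1 -> changes
  Option D: v=79, gcd(6,79)=1 -> changes
  Option E: v=32, gcd(6,32)=2 -> changes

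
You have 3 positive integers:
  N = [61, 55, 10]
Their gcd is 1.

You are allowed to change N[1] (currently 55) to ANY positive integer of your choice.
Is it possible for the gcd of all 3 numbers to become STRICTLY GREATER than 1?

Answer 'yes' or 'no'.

Current gcd = 1
gcd of all OTHER numbers (without N[1]=55): gcd([61, 10]) = 1
The new gcd after any change is gcd(1, new_value).
This can be at most 1.
Since 1 = old gcd 1, the gcd can only stay the same or decrease.

Answer: no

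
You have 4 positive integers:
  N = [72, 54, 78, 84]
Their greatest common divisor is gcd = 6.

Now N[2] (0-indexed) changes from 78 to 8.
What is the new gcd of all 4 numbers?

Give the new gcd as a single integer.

Answer: 2

Derivation:
Numbers: [72, 54, 78, 84], gcd = 6
Change: index 2, 78 -> 8
gcd of the OTHER numbers (without index 2): gcd([72, 54, 84]) = 6
New gcd = gcd(g_others, new_val) = gcd(6, 8) = 2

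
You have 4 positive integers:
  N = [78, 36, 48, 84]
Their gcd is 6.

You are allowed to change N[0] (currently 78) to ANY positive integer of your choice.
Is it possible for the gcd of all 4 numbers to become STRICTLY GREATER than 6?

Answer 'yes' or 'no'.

Answer: yes

Derivation:
Current gcd = 6
gcd of all OTHER numbers (without N[0]=78): gcd([36, 48, 84]) = 12
The new gcd after any change is gcd(12, new_value).
This can be at most 12.
Since 12 > old gcd 6, the gcd CAN increase (e.g., set N[0] = 12).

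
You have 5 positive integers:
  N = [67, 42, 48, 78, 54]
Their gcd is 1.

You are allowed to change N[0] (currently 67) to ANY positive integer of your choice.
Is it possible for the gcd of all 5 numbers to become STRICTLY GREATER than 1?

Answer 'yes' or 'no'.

Answer: yes

Derivation:
Current gcd = 1
gcd of all OTHER numbers (without N[0]=67): gcd([42, 48, 78, 54]) = 6
The new gcd after any change is gcd(6, new_value).
This can be at most 6.
Since 6 > old gcd 1, the gcd CAN increase (e.g., set N[0] = 6).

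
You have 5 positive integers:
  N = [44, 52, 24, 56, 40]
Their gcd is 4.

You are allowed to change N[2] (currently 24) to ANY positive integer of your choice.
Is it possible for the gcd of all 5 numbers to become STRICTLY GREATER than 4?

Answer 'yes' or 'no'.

Current gcd = 4
gcd of all OTHER numbers (without N[2]=24): gcd([44, 52, 56, 40]) = 4
The new gcd after any change is gcd(4, new_value).
This can be at most 4.
Since 4 = old gcd 4, the gcd can only stay the same or decrease.

Answer: no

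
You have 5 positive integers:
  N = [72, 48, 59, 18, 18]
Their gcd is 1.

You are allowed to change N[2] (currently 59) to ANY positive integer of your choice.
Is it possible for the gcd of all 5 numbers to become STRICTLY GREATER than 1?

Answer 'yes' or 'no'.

Current gcd = 1
gcd of all OTHER numbers (without N[2]=59): gcd([72, 48, 18, 18]) = 6
The new gcd after any change is gcd(6, new_value).
This can be at most 6.
Since 6 > old gcd 1, the gcd CAN increase (e.g., set N[2] = 6).

Answer: yes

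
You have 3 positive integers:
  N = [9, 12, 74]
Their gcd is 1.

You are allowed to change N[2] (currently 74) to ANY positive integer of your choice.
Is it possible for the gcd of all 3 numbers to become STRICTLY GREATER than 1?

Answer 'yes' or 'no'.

Current gcd = 1
gcd of all OTHER numbers (without N[2]=74): gcd([9, 12]) = 3
The new gcd after any change is gcd(3, new_value).
This can be at most 3.
Since 3 > old gcd 1, the gcd CAN increase (e.g., set N[2] = 3).

Answer: yes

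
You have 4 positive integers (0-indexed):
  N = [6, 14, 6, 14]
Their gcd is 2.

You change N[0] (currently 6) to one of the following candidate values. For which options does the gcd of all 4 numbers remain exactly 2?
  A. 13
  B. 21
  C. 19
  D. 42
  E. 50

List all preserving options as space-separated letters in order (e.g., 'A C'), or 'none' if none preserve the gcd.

Answer: D E

Derivation:
Old gcd = 2; gcd of others (without N[0]) = 2
New gcd for candidate v: gcd(2, v). Preserves old gcd iff gcd(2, v) = 2.
  Option A: v=13, gcd(2,13)=1 -> changes
  Option B: v=21, gcd(2,21)=1 -> changes
  Option C: v=19, gcd(2,19)=1 -> changes
  Option D: v=42, gcd(2,42)=2 -> preserves
  Option E: v=50, gcd(2,50)=2 -> preserves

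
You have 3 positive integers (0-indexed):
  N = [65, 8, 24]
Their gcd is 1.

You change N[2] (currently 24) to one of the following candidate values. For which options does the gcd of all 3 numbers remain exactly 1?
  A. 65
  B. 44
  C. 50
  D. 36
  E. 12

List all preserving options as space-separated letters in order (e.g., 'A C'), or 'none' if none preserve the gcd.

Old gcd = 1; gcd of others (without N[2]) = 1
New gcd for candidate v: gcd(1, v). Preserves old gcd iff gcd(1, v) = 1.
  Option A: v=65, gcd(1,65)=1 -> preserves
  Option B: v=44, gcd(1,44)=1 -> preserves
  Option C: v=50, gcd(1,50)=1 -> preserves
  Option D: v=36, gcd(1,36)=1 -> preserves
  Option E: v=12, gcd(1,12)=1 -> preserves

Answer: A B C D E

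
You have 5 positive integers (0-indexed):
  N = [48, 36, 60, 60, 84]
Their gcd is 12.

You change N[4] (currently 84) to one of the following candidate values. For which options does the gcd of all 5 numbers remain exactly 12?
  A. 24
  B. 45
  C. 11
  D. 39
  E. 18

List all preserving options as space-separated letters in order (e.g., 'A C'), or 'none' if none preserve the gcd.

Answer: A

Derivation:
Old gcd = 12; gcd of others (without N[4]) = 12
New gcd for candidate v: gcd(12, v). Preserves old gcd iff gcd(12, v) = 12.
  Option A: v=24, gcd(12,24)=12 -> preserves
  Option B: v=45, gcd(12,45)=3 -> changes
  Option C: v=11, gcd(12,11)=1 -> changes
  Option D: v=39, gcd(12,39)=3 -> changes
  Option E: v=18, gcd(12,18)=6 -> changes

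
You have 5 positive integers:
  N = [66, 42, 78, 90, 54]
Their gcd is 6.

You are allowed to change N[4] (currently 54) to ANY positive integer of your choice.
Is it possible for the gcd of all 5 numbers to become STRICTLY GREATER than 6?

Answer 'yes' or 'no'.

Current gcd = 6
gcd of all OTHER numbers (without N[4]=54): gcd([66, 42, 78, 90]) = 6
The new gcd after any change is gcd(6, new_value).
This can be at most 6.
Since 6 = old gcd 6, the gcd can only stay the same or decrease.

Answer: no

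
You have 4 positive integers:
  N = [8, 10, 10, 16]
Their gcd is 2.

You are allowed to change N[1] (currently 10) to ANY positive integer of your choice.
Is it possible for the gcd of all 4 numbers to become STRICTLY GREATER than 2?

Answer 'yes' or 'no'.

Answer: no

Derivation:
Current gcd = 2
gcd of all OTHER numbers (without N[1]=10): gcd([8, 10, 16]) = 2
The new gcd after any change is gcd(2, new_value).
This can be at most 2.
Since 2 = old gcd 2, the gcd can only stay the same or decrease.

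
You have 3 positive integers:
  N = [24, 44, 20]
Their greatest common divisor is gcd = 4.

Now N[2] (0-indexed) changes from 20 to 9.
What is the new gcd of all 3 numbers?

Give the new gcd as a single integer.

Answer: 1

Derivation:
Numbers: [24, 44, 20], gcd = 4
Change: index 2, 20 -> 9
gcd of the OTHER numbers (without index 2): gcd([24, 44]) = 4
New gcd = gcd(g_others, new_val) = gcd(4, 9) = 1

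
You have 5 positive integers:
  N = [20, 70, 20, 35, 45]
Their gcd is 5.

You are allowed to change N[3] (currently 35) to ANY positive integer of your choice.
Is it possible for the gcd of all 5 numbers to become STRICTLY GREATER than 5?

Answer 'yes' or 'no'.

Answer: no

Derivation:
Current gcd = 5
gcd of all OTHER numbers (without N[3]=35): gcd([20, 70, 20, 45]) = 5
The new gcd after any change is gcd(5, new_value).
This can be at most 5.
Since 5 = old gcd 5, the gcd can only stay the same or decrease.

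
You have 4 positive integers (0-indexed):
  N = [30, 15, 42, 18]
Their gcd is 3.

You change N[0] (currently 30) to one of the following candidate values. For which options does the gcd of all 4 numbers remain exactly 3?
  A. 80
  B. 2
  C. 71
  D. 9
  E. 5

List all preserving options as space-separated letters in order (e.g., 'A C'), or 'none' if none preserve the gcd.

Answer: D

Derivation:
Old gcd = 3; gcd of others (without N[0]) = 3
New gcd for candidate v: gcd(3, v). Preserves old gcd iff gcd(3, v) = 3.
  Option A: v=80, gcd(3,80)=1 -> changes
  Option B: v=2, gcd(3,2)=1 -> changes
  Option C: v=71, gcd(3,71)=1 -> changes
  Option D: v=9, gcd(3,9)=3 -> preserves
  Option E: v=5, gcd(3,5)=1 -> changes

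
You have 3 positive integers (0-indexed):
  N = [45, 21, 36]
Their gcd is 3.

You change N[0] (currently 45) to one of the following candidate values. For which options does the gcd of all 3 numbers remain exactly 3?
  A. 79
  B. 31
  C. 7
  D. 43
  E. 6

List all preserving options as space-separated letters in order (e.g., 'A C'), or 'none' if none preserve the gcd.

Answer: E

Derivation:
Old gcd = 3; gcd of others (without N[0]) = 3
New gcd for candidate v: gcd(3, v). Preserves old gcd iff gcd(3, v) = 3.
  Option A: v=79, gcd(3,79)=1 -> changes
  Option B: v=31, gcd(3,31)=1 -> changes
  Option C: v=7, gcd(3,7)=1 -> changes
  Option D: v=43, gcd(3,43)=1 -> changes
  Option E: v=6, gcd(3,6)=3 -> preserves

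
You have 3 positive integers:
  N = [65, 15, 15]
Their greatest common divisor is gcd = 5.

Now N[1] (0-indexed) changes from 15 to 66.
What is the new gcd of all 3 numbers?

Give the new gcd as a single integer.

Numbers: [65, 15, 15], gcd = 5
Change: index 1, 15 -> 66
gcd of the OTHER numbers (without index 1): gcd([65, 15]) = 5
New gcd = gcd(g_others, new_val) = gcd(5, 66) = 1

Answer: 1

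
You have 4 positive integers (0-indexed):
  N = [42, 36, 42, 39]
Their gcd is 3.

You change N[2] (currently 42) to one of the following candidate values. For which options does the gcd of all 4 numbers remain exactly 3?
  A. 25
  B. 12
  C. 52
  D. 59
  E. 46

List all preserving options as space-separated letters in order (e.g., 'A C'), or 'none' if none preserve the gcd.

Answer: B

Derivation:
Old gcd = 3; gcd of others (without N[2]) = 3
New gcd for candidate v: gcd(3, v). Preserves old gcd iff gcd(3, v) = 3.
  Option A: v=25, gcd(3,25)=1 -> changes
  Option B: v=12, gcd(3,12)=3 -> preserves
  Option C: v=52, gcd(3,52)=1 -> changes
  Option D: v=59, gcd(3,59)=1 -> changes
  Option E: v=46, gcd(3,46)=1 -> changes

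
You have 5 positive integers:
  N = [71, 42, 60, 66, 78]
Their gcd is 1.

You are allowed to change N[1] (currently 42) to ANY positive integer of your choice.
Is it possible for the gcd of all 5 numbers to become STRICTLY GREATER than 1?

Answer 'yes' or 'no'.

Answer: no

Derivation:
Current gcd = 1
gcd of all OTHER numbers (without N[1]=42): gcd([71, 60, 66, 78]) = 1
The new gcd after any change is gcd(1, new_value).
This can be at most 1.
Since 1 = old gcd 1, the gcd can only stay the same or decrease.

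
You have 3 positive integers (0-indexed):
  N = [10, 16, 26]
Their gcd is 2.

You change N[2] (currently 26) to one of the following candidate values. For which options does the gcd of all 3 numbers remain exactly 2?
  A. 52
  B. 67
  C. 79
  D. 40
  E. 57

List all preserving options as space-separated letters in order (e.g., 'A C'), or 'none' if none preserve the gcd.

Old gcd = 2; gcd of others (without N[2]) = 2
New gcd for candidate v: gcd(2, v). Preserves old gcd iff gcd(2, v) = 2.
  Option A: v=52, gcd(2,52)=2 -> preserves
  Option B: v=67, gcd(2,67)=1 -> changes
  Option C: v=79, gcd(2,79)=1 -> changes
  Option D: v=40, gcd(2,40)=2 -> preserves
  Option E: v=57, gcd(2,57)=1 -> changes

Answer: A D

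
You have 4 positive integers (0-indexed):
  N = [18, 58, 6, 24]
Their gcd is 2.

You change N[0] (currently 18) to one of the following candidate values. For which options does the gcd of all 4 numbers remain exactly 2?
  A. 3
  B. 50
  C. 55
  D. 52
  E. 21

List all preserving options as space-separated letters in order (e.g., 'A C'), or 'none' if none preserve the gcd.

Old gcd = 2; gcd of others (without N[0]) = 2
New gcd for candidate v: gcd(2, v). Preserves old gcd iff gcd(2, v) = 2.
  Option A: v=3, gcd(2,3)=1 -> changes
  Option B: v=50, gcd(2,50)=2 -> preserves
  Option C: v=55, gcd(2,55)=1 -> changes
  Option D: v=52, gcd(2,52)=2 -> preserves
  Option E: v=21, gcd(2,21)=1 -> changes

Answer: B D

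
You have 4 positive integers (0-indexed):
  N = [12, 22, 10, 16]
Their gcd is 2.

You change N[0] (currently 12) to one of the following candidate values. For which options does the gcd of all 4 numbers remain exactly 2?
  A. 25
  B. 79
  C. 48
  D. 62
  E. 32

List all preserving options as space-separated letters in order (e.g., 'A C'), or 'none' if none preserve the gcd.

Old gcd = 2; gcd of others (without N[0]) = 2
New gcd for candidate v: gcd(2, v). Preserves old gcd iff gcd(2, v) = 2.
  Option A: v=25, gcd(2,25)=1 -> changes
  Option B: v=79, gcd(2,79)=1 -> changes
  Option C: v=48, gcd(2,48)=2 -> preserves
  Option D: v=62, gcd(2,62)=2 -> preserves
  Option E: v=32, gcd(2,32)=2 -> preserves

Answer: C D E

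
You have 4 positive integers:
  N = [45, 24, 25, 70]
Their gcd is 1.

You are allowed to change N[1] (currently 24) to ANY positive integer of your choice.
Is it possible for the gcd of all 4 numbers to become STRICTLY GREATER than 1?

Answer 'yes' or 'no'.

Current gcd = 1
gcd of all OTHER numbers (without N[1]=24): gcd([45, 25, 70]) = 5
The new gcd after any change is gcd(5, new_value).
This can be at most 5.
Since 5 > old gcd 1, the gcd CAN increase (e.g., set N[1] = 5).

Answer: yes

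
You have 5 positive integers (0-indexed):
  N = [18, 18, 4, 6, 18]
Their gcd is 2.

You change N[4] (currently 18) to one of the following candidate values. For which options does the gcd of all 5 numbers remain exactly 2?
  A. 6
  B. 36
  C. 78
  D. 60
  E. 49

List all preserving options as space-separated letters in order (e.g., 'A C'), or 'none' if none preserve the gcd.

Answer: A B C D

Derivation:
Old gcd = 2; gcd of others (without N[4]) = 2
New gcd for candidate v: gcd(2, v). Preserves old gcd iff gcd(2, v) = 2.
  Option A: v=6, gcd(2,6)=2 -> preserves
  Option B: v=36, gcd(2,36)=2 -> preserves
  Option C: v=78, gcd(2,78)=2 -> preserves
  Option D: v=60, gcd(2,60)=2 -> preserves
  Option E: v=49, gcd(2,49)=1 -> changes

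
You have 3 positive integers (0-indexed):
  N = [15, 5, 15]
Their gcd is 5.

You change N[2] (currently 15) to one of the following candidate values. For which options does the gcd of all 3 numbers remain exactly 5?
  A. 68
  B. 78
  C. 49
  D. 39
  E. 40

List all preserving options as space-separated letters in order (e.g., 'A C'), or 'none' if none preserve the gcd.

Old gcd = 5; gcd of others (without N[2]) = 5
New gcd for candidate v: gcd(5, v). Preserves old gcd iff gcd(5, v) = 5.
  Option A: v=68, gcd(5,68)=1 -> changes
  Option B: v=78, gcd(5,78)=1 -> changes
  Option C: v=49, gcd(5,49)=1 -> changes
  Option D: v=39, gcd(5,39)=1 -> changes
  Option E: v=40, gcd(5,40)=5 -> preserves

Answer: E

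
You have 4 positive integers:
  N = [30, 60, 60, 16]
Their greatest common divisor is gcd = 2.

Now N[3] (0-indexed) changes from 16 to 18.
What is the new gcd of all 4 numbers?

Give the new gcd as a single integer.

Numbers: [30, 60, 60, 16], gcd = 2
Change: index 3, 16 -> 18
gcd of the OTHER numbers (without index 3): gcd([30, 60, 60]) = 30
New gcd = gcd(g_others, new_val) = gcd(30, 18) = 6

Answer: 6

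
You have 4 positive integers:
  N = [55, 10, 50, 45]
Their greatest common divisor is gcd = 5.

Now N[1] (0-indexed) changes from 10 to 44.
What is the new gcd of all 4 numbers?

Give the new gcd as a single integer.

Answer: 1

Derivation:
Numbers: [55, 10, 50, 45], gcd = 5
Change: index 1, 10 -> 44
gcd of the OTHER numbers (without index 1): gcd([55, 50, 45]) = 5
New gcd = gcd(g_others, new_val) = gcd(5, 44) = 1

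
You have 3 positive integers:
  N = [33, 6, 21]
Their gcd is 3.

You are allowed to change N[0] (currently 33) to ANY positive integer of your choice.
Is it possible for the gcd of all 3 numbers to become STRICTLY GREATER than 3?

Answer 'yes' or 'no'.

Answer: no

Derivation:
Current gcd = 3
gcd of all OTHER numbers (without N[0]=33): gcd([6, 21]) = 3
The new gcd after any change is gcd(3, new_value).
This can be at most 3.
Since 3 = old gcd 3, the gcd can only stay the same or decrease.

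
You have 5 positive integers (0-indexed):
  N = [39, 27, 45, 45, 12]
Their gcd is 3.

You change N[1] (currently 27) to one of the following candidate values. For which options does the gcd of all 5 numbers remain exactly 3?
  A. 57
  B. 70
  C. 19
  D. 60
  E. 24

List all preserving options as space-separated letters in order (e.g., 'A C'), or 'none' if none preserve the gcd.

Answer: A D E

Derivation:
Old gcd = 3; gcd of others (without N[1]) = 3
New gcd for candidate v: gcd(3, v). Preserves old gcd iff gcd(3, v) = 3.
  Option A: v=57, gcd(3,57)=3 -> preserves
  Option B: v=70, gcd(3,70)=1 -> changes
  Option C: v=19, gcd(3,19)=1 -> changes
  Option D: v=60, gcd(3,60)=3 -> preserves
  Option E: v=24, gcd(3,24)=3 -> preserves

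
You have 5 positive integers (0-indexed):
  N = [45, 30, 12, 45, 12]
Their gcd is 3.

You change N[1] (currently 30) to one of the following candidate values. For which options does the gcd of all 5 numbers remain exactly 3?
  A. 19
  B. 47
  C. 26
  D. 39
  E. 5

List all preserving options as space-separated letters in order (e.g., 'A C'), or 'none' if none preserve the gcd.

Answer: D

Derivation:
Old gcd = 3; gcd of others (without N[1]) = 3
New gcd for candidate v: gcd(3, v). Preserves old gcd iff gcd(3, v) = 3.
  Option A: v=19, gcd(3,19)=1 -> changes
  Option B: v=47, gcd(3,47)=1 -> changes
  Option C: v=26, gcd(3,26)=1 -> changes
  Option D: v=39, gcd(3,39)=3 -> preserves
  Option E: v=5, gcd(3,5)=1 -> changes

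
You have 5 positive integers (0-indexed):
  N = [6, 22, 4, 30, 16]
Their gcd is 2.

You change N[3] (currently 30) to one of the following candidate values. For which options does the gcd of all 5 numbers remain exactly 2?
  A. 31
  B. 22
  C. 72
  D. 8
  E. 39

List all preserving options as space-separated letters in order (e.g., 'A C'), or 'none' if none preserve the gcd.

Answer: B C D

Derivation:
Old gcd = 2; gcd of others (without N[3]) = 2
New gcd for candidate v: gcd(2, v). Preserves old gcd iff gcd(2, v) = 2.
  Option A: v=31, gcd(2,31)=1 -> changes
  Option B: v=22, gcd(2,22)=2 -> preserves
  Option C: v=72, gcd(2,72)=2 -> preserves
  Option D: v=8, gcd(2,8)=2 -> preserves
  Option E: v=39, gcd(2,39)=1 -> changes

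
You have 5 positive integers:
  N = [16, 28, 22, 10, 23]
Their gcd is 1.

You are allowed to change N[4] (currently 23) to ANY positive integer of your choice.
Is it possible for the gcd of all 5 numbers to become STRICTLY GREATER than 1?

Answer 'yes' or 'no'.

Answer: yes

Derivation:
Current gcd = 1
gcd of all OTHER numbers (without N[4]=23): gcd([16, 28, 22, 10]) = 2
The new gcd after any change is gcd(2, new_value).
This can be at most 2.
Since 2 > old gcd 1, the gcd CAN increase (e.g., set N[4] = 2).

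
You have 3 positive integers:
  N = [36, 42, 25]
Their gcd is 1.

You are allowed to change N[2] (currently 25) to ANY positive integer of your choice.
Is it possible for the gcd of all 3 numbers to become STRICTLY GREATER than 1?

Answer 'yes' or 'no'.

Current gcd = 1
gcd of all OTHER numbers (without N[2]=25): gcd([36, 42]) = 6
The new gcd after any change is gcd(6, new_value).
This can be at most 6.
Since 6 > old gcd 1, the gcd CAN increase (e.g., set N[2] = 6).

Answer: yes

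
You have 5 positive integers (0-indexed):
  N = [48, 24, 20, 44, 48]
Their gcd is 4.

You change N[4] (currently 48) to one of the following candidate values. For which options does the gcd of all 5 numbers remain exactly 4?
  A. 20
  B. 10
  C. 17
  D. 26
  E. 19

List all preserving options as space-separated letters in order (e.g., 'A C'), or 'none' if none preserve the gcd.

Old gcd = 4; gcd of others (without N[4]) = 4
New gcd for candidate v: gcd(4, v). Preserves old gcd iff gcd(4, v) = 4.
  Option A: v=20, gcd(4,20)=4 -> preserves
  Option B: v=10, gcd(4,10)=2 -> changes
  Option C: v=17, gcd(4,17)=1 -> changes
  Option D: v=26, gcd(4,26)=2 -> changes
  Option E: v=19, gcd(4,19)=1 -> changes

Answer: A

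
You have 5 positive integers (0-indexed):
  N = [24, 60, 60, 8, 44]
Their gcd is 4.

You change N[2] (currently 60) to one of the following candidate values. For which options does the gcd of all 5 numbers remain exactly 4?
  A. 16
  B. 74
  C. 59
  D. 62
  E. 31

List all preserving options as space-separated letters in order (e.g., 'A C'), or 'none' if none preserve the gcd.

Answer: A

Derivation:
Old gcd = 4; gcd of others (without N[2]) = 4
New gcd for candidate v: gcd(4, v). Preserves old gcd iff gcd(4, v) = 4.
  Option A: v=16, gcd(4,16)=4 -> preserves
  Option B: v=74, gcd(4,74)=2 -> changes
  Option C: v=59, gcd(4,59)=1 -> changes
  Option D: v=62, gcd(4,62)=2 -> changes
  Option E: v=31, gcd(4,31)=1 -> changes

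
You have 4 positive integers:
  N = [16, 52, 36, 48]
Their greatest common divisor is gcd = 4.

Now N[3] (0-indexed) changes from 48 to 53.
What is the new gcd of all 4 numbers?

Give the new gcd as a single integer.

Numbers: [16, 52, 36, 48], gcd = 4
Change: index 3, 48 -> 53
gcd of the OTHER numbers (without index 3): gcd([16, 52, 36]) = 4
New gcd = gcd(g_others, new_val) = gcd(4, 53) = 1

Answer: 1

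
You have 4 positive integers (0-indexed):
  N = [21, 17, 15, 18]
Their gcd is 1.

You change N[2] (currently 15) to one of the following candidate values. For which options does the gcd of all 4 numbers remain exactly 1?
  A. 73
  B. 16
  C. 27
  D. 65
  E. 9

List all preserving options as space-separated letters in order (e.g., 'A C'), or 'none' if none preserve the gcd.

Answer: A B C D E

Derivation:
Old gcd = 1; gcd of others (without N[2]) = 1
New gcd for candidate v: gcd(1, v). Preserves old gcd iff gcd(1, v) = 1.
  Option A: v=73, gcd(1,73)=1 -> preserves
  Option B: v=16, gcd(1,16)=1 -> preserves
  Option C: v=27, gcd(1,27)=1 -> preserves
  Option D: v=65, gcd(1,65)=1 -> preserves
  Option E: v=9, gcd(1,9)=1 -> preserves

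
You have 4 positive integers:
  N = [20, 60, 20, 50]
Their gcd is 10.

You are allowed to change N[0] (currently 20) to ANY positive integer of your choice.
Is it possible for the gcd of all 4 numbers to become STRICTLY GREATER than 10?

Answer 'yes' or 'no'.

Answer: no

Derivation:
Current gcd = 10
gcd of all OTHER numbers (without N[0]=20): gcd([60, 20, 50]) = 10
The new gcd after any change is gcd(10, new_value).
This can be at most 10.
Since 10 = old gcd 10, the gcd can only stay the same or decrease.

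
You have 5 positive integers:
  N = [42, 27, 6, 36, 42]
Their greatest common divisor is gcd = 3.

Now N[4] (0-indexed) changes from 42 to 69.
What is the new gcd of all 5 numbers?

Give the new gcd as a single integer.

Answer: 3

Derivation:
Numbers: [42, 27, 6, 36, 42], gcd = 3
Change: index 4, 42 -> 69
gcd of the OTHER numbers (without index 4): gcd([42, 27, 6, 36]) = 3
New gcd = gcd(g_others, new_val) = gcd(3, 69) = 3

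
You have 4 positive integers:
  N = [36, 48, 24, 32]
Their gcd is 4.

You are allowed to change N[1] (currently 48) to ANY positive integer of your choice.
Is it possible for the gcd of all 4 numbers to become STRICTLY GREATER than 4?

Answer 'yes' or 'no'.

Answer: no

Derivation:
Current gcd = 4
gcd of all OTHER numbers (without N[1]=48): gcd([36, 24, 32]) = 4
The new gcd after any change is gcd(4, new_value).
This can be at most 4.
Since 4 = old gcd 4, the gcd can only stay the same or decrease.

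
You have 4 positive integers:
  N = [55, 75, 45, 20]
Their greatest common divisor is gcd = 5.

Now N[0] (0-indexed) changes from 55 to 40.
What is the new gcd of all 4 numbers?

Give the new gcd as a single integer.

Answer: 5

Derivation:
Numbers: [55, 75, 45, 20], gcd = 5
Change: index 0, 55 -> 40
gcd of the OTHER numbers (without index 0): gcd([75, 45, 20]) = 5
New gcd = gcd(g_others, new_val) = gcd(5, 40) = 5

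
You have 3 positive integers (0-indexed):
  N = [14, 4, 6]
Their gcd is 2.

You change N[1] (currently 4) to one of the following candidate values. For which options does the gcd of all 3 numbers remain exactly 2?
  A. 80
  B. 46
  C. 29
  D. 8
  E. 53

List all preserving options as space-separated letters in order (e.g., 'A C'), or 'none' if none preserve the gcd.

Answer: A B D

Derivation:
Old gcd = 2; gcd of others (without N[1]) = 2
New gcd for candidate v: gcd(2, v). Preserves old gcd iff gcd(2, v) = 2.
  Option A: v=80, gcd(2,80)=2 -> preserves
  Option B: v=46, gcd(2,46)=2 -> preserves
  Option C: v=29, gcd(2,29)=1 -> changes
  Option D: v=8, gcd(2,8)=2 -> preserves
  Option E: v=53, gcd(2,53)=1 -> changes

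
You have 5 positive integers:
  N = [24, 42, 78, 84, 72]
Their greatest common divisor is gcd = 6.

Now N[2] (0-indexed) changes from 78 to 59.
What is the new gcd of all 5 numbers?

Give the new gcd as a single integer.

Numbers: [24, 42, 78, 84, 72], gcd = 6
Change: index 2, 78 -> 59
gcd of the OTHER numbers (without index 2): gcd([24, 42, 84, 72]) = 6
New gcd = gcd(g_others, new_val) = gcd(6, 59) = 1

Answer: 1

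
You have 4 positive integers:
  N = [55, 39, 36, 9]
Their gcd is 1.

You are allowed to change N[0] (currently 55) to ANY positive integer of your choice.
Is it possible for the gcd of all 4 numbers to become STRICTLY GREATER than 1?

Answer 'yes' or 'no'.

Answer: yes

Derivation:
Current gcd = 1
gcd of all OTHER numbers (without N[0]=55): gcd([39, 36, 9]) = 3
The new gcd after any change is gcd(3, new_value).
This can be at most 3.
Since 3 > old gcd 1, the gcd CAN increase (e.g., set N[0] = 3).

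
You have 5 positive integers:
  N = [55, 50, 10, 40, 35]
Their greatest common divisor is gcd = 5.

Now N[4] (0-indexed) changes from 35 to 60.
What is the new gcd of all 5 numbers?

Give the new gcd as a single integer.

Answer: 5

Derivation:
Numbers: [55, 50, 10, 40, 35], gcd = 5
Change: index 4, 35 -> 60
gcd of the OTHER numbers (without index 4): gcd([55, 50, 10, 40]) = 5
New gcd = gcd(g_others, new_val) = gcd(5, 60) = 5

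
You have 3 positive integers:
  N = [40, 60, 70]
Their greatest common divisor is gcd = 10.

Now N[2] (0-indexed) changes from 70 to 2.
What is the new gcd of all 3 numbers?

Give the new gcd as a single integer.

Answer: 2

Derivation:
Numbers: [40, 60, 70], gcd = 10
Change: index 2, 70 -> 2
gcd of the OTHER numbers (without index 2): gcd([40, 60]) = 20
New gcd = gcd(g_others, new_val) = gcd(20, 2) = 2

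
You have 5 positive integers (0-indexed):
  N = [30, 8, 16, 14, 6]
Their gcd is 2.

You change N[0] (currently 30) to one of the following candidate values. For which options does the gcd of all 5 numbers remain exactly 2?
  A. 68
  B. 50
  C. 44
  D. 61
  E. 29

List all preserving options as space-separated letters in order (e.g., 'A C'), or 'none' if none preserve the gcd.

Old gcd = 2; gcd of others (without N[0]) = 2
New gcd for candidate v: gcd(2, v). Preserves old gcd iff gcd(2, v) = 2.
  Option A: v=68, gcd(2,68)=2 -> preserves
  Option B: v=50, gcd(2,50)=2 -> preserves
  Option C: v=44, gcd(2,44)=2 -> preserves
  Option D: v=61, gcd(2,61)=1 -> changes
  Option E: v=29, gcd(2,29)=1 -> changes

Answer: A B C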